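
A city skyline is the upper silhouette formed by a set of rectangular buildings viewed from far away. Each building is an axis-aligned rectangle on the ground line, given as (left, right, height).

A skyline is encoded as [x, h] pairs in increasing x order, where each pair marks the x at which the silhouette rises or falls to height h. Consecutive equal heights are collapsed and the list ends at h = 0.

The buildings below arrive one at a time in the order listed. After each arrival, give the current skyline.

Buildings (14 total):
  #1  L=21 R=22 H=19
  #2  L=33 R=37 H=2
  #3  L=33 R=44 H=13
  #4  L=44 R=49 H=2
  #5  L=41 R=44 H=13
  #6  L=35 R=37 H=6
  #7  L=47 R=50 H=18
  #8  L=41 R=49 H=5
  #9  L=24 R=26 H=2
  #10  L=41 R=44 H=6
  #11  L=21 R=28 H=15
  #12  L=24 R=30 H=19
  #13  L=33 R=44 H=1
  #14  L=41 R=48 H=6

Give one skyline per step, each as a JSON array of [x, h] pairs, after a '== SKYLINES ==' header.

== SKYLINES ==
[[21,19],[22,0]]
[[21,19],[22,0],[33,2],[37,0]]
[[21,19],[22,0],[33,13],[44,0]]
[[21,19],[22,0],[33,13],[44,2],[49,0]]
[[21,19],[22,0],[33,13],[44,2],[49,0]]
[[21,19],[22,0],[33,13],[44,2],[49,0]]
[[21,19],[22,0],[33,13],[44,2],[47,18],[50,0]]
[[21,19],[22,0],[33,13],[44,5],[47,18],[50,0]]
[[21,19],[22,0],[24,2],[26,0],[33,13],[44,5],[47,18],[50,0]]
[[21,19],[22,0],[24,2],[26,0],[33,13],[44,5],[47,18],[50,0]]
[[21,19],[22,15],[28,0],[33,13],[44,5],[47,18],[50,0]]
[[21,19],[22,15],[24,19],[30,0],[33,13],[44,5],[47,18],[50,0]]
[[21,19],[22,15],[24,19],[30,0],[33,13],[44,5],[47,18],[50,0]]
[[21,19],[22,15],[24,19],[30,0],[33,13],[44,6],[47,18],[50,0]]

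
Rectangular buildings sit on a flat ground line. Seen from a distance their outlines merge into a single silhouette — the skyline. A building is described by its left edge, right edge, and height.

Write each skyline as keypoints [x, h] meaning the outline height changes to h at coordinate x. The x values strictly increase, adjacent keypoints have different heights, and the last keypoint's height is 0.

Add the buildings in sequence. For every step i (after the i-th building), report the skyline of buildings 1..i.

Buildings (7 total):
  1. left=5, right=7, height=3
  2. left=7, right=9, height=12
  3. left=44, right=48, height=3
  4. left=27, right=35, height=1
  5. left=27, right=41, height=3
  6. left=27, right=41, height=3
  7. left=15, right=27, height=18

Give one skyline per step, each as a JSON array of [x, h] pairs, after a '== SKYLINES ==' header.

== SKYLINES ==
[[5,3],[7,0]]
[[5,3],[7,12],[9,0]]
[[5,3],[7,12],[9,0],[44,3],[48,0]]
[[5,3],[7,12],[9,0],[27,1],[35,0],[44,3],[48,0]]
[[5,3],[7,12],[9,0],[27,3],[41,0],[44,3],[48,0]]
[[5,3],[7,12],[9,0],[27,3],[41,0],[44,3],[48,0]]
[[5,3],[7,12],[9,0],[15,18],[27,3],[41,0],[44,3],[48,0]]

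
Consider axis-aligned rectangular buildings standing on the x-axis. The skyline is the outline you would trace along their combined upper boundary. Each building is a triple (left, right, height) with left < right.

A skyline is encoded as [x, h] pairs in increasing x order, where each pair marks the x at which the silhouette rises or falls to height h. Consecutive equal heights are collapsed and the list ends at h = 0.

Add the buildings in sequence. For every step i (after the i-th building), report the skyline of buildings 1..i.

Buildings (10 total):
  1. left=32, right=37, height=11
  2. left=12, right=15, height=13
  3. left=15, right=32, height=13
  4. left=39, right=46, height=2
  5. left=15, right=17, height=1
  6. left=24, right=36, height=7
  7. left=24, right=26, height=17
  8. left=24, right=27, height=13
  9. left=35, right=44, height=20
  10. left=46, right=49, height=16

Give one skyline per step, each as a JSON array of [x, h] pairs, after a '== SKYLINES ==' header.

== SKYLINES ==
[[32,11],[37,0]]
[[12,13],[15,0],[32,11],[37,0]]
[[12,13],[32,11],[37,0]]
[[12,13],[32,11],[37,0],[39,2],[46,0]]
[[12,13],[32,11],[37,0],[39,2],[46,0]]
[[12,13],[32,11],[37,0],[39,2],[46,0]]
[[12,13],[24,17],[26,13],[32,11],[37,0],[39,2],[46,0]]
[[12,13],[24,17],[26,13],[32,11],[37,0],[39,2],[46,0]]
[[12,13],[24,17],[26,13],[32,11],[35,20],[44,2],[46,0]]
[[12,13],[24,17],[26,13],[32,11],[35,20],[44,2],[46,16],[49,0]]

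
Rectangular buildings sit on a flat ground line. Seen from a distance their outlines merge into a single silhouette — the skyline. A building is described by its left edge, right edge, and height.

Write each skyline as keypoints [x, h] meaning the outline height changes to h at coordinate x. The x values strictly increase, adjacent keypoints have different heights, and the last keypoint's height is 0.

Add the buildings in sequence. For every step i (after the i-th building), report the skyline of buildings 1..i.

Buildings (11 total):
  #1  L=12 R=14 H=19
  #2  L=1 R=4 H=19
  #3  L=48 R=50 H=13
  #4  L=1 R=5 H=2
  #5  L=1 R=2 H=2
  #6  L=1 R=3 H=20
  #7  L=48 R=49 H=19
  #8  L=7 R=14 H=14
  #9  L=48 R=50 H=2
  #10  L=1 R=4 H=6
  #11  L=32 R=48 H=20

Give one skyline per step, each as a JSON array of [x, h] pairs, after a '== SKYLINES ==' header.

== SKYLINES ==
[[12,19],[14,0]]
[[1,19],[4,0],[12,19],[14,0]]
[[1,19],[4,0],[12,19],[14,0],[48,13],[50,0]]
[[1,19],[4,2],[5,0],[12,19],[14,0],[48,13],[50,0]]
[[1,19],[4,2],[5,0],[12,19],[14,0],[48,13],[50,0]]
[[1,20],[3,19],[4,2],[5,0],[12,19],[14,0],[48,13],[50,0]]
[[1,20],[3,19],[4,2],[5,0],[12,19],[14,0],[48,19],[49,13],[50,0]]
[[1,20],[3,19],[4,2],[5,0],[7,14],[12,19],[14,0],[48,19],[49,13],[50,0]]
[[1,20],[3,19],[4,2],[5,0],[7,14],[12,19],[14,0],[48,19],[49,13],[50,0]]
[[1,20],[3,19],[4,2],[5,0],[7,14],[12,19],[14,0],[48,19],[49,13],[50,0]]
[[1,20],[3,19],[4,2],[5,0],[7,14],[12,19],[14,0],[32,20],[48,19],[49,13],[50,0]]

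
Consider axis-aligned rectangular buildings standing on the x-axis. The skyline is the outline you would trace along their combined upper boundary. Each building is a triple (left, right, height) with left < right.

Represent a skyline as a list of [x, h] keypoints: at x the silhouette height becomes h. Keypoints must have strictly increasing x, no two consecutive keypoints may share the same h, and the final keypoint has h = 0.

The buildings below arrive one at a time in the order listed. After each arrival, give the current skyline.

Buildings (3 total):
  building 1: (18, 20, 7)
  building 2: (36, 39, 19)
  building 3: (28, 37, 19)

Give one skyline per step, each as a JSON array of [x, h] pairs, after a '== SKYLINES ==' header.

== SKYLINES ==
[[18,7],[20,0]]
[[18,7],[20,0],[36,19],[39,0]]
[[18,7],[20,0],[28,19],[39,0]]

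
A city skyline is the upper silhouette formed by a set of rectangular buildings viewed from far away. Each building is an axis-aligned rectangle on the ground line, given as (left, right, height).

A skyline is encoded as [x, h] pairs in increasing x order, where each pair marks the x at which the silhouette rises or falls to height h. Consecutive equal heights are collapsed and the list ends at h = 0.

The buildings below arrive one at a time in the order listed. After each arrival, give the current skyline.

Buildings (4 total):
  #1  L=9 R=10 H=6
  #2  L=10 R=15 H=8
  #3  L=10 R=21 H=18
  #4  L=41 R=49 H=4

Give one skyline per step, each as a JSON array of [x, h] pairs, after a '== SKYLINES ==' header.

== SKYLINES ==
[[9,6],[10,0]]
[[9,6],[10,8],[15,0]]
[[9,6],[10,18],[21,0]]
[[9,6],[10,18],[21,0],[41,4],[49,0]]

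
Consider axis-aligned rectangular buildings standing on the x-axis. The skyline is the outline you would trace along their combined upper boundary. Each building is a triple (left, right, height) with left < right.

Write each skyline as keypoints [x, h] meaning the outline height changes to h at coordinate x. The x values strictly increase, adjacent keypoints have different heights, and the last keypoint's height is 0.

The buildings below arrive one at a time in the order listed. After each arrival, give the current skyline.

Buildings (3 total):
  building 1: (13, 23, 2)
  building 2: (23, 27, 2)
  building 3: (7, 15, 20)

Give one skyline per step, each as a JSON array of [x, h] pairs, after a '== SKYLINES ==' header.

== SKYLINES ==
[[13,2],[23,0]]
[[13,2],[27,0]]
[[7,20],[15,2],[27,0]]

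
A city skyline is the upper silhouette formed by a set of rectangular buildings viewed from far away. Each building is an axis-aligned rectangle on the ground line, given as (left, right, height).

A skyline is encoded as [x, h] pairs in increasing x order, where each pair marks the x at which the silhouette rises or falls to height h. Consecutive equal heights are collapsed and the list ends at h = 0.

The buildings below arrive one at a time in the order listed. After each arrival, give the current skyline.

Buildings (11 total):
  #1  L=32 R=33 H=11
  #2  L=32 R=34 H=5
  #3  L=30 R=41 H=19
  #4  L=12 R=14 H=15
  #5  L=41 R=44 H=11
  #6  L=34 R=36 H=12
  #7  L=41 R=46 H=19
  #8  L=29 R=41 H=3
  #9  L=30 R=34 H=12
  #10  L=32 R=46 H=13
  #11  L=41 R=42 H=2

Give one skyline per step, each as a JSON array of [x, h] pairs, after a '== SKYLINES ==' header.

== SKYLINES ==
[[32,11],[33,0]]
[[32,11],[33,5],[34,0]]
[[30,19],[41,0]]
[[12,15],[14,0],[30,19],[41,0]]
[[12,15],[14,0],[30,19],[41,11],[44,0]]
[[12,15],[14,0],[30,19],[41,11],[44,0]]
[[12,15],[14,0],[30,19],[46,0]]
[[12,15],[14,0],[29,3],[30,19],[46,0]]
[[12,15],[14,0],[29,3],[30,19],[46,0]]
[[12,15],[14,0],[29,3],[30,19],[46,0]]
[[12,15],[14,0],[29,3],[30,19],[46,0]]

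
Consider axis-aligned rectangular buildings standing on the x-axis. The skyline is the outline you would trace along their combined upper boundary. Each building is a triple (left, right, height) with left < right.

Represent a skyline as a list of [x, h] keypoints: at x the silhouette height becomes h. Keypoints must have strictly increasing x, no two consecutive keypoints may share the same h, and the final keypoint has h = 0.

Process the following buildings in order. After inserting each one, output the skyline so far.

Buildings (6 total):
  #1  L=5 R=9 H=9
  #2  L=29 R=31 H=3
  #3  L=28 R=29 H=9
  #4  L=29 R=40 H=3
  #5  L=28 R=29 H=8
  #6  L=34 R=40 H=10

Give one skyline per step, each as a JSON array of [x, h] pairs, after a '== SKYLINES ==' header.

== SKYLINES ==
[[5,9],[9,0]]
[[5,9],[9,0],[29,3],[31,0]]
[[5,9],[9,0],[28,9],[29,3],[31,0]]
[[5,9],[9,0],[28,9],[29,3],[40,0]]
[[5,9],[9,0],[28,9],[29,3],[40,0]]
[[5,9],[9,0],[28,9],[29,3],[34,10],[40,0]]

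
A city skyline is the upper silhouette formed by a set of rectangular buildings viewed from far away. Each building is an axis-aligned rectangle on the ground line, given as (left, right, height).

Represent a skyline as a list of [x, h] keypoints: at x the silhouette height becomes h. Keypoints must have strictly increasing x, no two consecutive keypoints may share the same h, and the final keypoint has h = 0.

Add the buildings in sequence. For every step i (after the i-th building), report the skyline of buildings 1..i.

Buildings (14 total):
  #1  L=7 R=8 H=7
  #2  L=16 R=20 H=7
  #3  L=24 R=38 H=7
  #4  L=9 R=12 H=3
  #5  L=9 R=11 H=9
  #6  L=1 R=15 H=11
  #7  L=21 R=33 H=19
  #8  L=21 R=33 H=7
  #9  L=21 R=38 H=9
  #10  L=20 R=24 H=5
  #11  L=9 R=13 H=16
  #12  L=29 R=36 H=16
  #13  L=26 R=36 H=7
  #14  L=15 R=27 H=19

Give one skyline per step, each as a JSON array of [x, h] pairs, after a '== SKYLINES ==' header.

== SKYLINES ==
[[7,7],[8,0]]
[[7,7],[8,0],[16,7],[20,0]]
[[7,7],[8,0],[16,7],[20,0],[24,7],[38,0]]
[[7,7],[8,0],[9,3],[12,0],[16,7],[20,0],[24,7],[38,0]]
[[7,7],[8,0],[9,9],[11,3],[12,0],[16,7],[20,0],[24,7],[38,0]]
[[1,11],[15,0],[16,7],[20,0],[24,7],[38,0]]
[[1,11],[15,0],[16,7],[20,0],[21,19],[33,7],[38,0]]
[[1,11],[15,0],[16,7],[20,0],[21,19],[33,7],[38,0]]
[[1,11],[15,0],[16,7],[20,0],[21,19],[33,9],[38,0]]
[[1,11],[15,0],[16,7],[20,5],[21,19],[33,9],[38,0]]
[[1,11],[9,16],[13,11],[15,0],[16,7],[20,5],[21,19],[33,9],[38,0]]
[[1,11],[9,16],[13,11],[15,0],[16,7],[20,5],[21,19],[33,16],[36,9],[38,0]]
[[1,11],[9,16],[13,11],[15,0],[16,7],[20,5],[21,19],[33,16],[36,9],[38,0]]
[[1,11],[9,16],[13,11],[15,19],[33,16],[36,9],[38,0]]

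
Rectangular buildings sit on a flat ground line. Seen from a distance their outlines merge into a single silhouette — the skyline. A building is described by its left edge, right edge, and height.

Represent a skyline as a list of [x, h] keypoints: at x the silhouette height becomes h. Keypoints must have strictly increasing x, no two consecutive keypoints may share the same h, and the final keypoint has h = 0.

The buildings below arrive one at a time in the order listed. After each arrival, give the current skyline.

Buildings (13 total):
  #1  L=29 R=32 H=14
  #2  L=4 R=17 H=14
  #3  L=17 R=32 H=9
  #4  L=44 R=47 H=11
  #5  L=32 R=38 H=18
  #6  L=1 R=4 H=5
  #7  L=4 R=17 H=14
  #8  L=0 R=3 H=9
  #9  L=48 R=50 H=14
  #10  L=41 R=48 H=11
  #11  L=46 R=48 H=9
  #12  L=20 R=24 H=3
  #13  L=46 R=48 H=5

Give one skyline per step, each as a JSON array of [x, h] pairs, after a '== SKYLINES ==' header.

== SKYLINES ==
[[29,14],[32,0]]
[[4,14],[17,0],[29,14],[32,0]]
[[4,14],[17,9],[29,14],[32,0]]
[[4,14],[17,9],[29,14],[32,0],[44,11],[47,0]]
[[4,14],[17,9],[29,14],[32,18],[38,0],[44,11],[47,0]]
[[1,5],[4,14],[17,9],[29,14],[32,18],[38,0],[44,11],[47,0]]
[[1,5],[4,14],[17,9],[29,14],[32,18],[38,0],[44,11],[47,0]]
[[0,9],[3,5],[4,14],[17,9],[29,14],[32,18],[38,0],[44,11],[47,0]]
[[0,9],[3,5],[4,14],[17,9],[29,14],[32,18],[38,0],[44,11],[47,0],[48,14],[50,0]]
[[0,9],[3,5],[4,14],[17,9],[29,14],[32,18],[38,0],[41,11],[48,14],[50,0]]
[[0,9],[3,5],[4,14],[17,9],[29,14],[32,18],[38,0],[41,11],[48,14],[50,0]]
[[0,9],[3,5],[4,14],[17,9],[29,14],[32,18],[38,0],[41,11],[48,14],[50,0]]
[[0,9],[3,5],[4,14],[17,9],[29,14],[32,18],[38,0],[41,11],[48,14],[50,0]]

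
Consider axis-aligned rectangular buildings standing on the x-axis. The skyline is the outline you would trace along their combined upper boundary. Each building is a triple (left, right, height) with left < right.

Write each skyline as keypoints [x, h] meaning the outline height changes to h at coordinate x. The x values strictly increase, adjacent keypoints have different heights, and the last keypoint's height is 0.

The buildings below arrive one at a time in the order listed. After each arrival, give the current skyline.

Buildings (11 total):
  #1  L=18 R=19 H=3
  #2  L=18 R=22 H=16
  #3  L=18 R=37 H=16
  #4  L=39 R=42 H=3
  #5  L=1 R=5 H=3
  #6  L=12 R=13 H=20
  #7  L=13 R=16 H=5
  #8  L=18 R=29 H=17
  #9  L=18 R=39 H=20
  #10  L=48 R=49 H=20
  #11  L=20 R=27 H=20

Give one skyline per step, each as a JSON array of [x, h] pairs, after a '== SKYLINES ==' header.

== SKYLINES ==
[[18,3],[19,0]]
[[18,16],[22,0]]
[[18,16],[37,0]]
[[18,16],[37,0],[39,3],[42,0]]
[[1,3],[5,0],[18,16],[37,0],[39,3],[42,0]]
[[1,3],[5,0],[12,20],[13,0],[18,16],[37,0],[39,3],[42,0]]
[[1,3],[5,0],[12,20],[13,5],[16,0],[18,16],[37,0],[39,3],[42,0]]
[[1,3],[5,0],[12,20],[13,5],[16,0],[18,17],[29,16],[37,0],[39,3],[42,0]]
[[1,3],[5,0],[12,20],[13,5],[16,0],[18,20],[39,3],[42,0]]
[[1,3],[5,0],[12,20],[13,5],[16,0],[18,20],[39,3],[42,0],[48,20],[49,0]]
[[1,3],[5,0],[12,20],[13,5],[16,0],[18,20],[39,3],[42,0],[48,20],[49,0]]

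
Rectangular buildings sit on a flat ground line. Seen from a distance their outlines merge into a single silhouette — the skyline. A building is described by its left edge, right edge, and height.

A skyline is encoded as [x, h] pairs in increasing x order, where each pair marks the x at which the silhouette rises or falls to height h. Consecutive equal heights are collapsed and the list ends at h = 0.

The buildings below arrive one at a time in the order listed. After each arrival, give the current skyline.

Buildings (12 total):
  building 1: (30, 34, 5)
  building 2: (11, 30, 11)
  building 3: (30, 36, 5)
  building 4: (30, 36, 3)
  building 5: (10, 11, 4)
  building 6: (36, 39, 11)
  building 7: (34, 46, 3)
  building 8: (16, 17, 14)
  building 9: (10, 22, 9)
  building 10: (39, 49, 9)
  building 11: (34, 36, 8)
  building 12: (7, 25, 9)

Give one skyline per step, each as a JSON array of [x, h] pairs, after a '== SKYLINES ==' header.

== SKYLINES ==
[[30,5],[34,0]]
[[11,11],[30,5],[34,0]]
[[11,11],[30,5],[36,0]]
[[11,11],[30,5],[36,0]]
[[10,4],[11,11],[30,5],[36,0]]
[[10,4],[11,11],[30,5],[36,11],[39,0]]
[[10,4],[11,11],[30,5],[36,11],[39,3],[46,0]]
[[10,4],[11,11],[16,14],[17,11],[30,5],[36,11],[39,3],[46,0]]
[[10,9],[11,11],[16,14],[17,11],[30,5],[36,11],[39,3],[46,0]]
[[10,9],[11,11],[16,14],[17,11],[30,5],[36,11],[39,9],[49,0]]
[[10,9],[11,11],[16,14],[17,11],[30,5],[34,8],[36,11],[39,9],[49,0]]
[[7,9],[11,11],[16,14],[17,11],[30,5],[34,8],[36,11],[39,9],[49,0]]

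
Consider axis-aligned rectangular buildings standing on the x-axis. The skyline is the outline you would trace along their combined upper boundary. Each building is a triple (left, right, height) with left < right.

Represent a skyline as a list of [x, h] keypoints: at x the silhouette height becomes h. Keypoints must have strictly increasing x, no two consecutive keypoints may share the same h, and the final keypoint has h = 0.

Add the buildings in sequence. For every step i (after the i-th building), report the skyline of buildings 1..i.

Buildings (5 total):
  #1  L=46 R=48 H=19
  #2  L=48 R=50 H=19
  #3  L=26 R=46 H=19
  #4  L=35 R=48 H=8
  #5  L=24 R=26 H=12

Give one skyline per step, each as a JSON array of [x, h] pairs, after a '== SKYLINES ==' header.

== SKYLINES ==
[[46,19],[48,0]]
[[46,19],[50,0]]
[[26,19],[50,0]]
[[26,19],[50,0]]
[[24,12],[26,19],[50,0]]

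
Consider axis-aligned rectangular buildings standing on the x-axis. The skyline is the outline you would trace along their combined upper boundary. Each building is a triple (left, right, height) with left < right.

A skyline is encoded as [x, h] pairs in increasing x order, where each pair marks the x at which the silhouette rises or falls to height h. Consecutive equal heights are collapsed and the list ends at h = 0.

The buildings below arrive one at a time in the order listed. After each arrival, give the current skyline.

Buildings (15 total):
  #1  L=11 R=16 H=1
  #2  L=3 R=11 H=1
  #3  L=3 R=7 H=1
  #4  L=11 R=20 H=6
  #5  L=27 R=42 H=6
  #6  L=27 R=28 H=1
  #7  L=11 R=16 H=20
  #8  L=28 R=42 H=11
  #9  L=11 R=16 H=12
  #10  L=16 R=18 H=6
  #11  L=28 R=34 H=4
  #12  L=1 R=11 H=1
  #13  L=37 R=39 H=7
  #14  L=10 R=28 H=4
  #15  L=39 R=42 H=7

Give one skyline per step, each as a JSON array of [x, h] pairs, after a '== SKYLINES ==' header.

== SKYLINES ==
[[11,1],[16,0]]
[[3,1],[16,0]]
[[3,1],[16,0]]
[[3,1],[11,6],[20,0]]
[[3,1],[11,6],[20,0],[27,6],[42,0]]
[[3,1],[11,6],[20,0],[27,6],[42,0]]
[[3,1],[11,20],[16,6],[20,0],[27,6],[42,0]]
[[3,1],[11,20],[16,6],[20,0],[27,6],[28,11],[42,0]]
[[3,1],[11,20],[16,6],[20,0],[27,6],[28,11],[42,0]]
[[3,1],[11,20],[16,6],[20,0],[27,6],[28,11],[42,0]]
[[3,1],[11,20],[16,6],[20,0],[27,6],[28,11],[42,0]]
[[1,1],[11,20],[16,6],[20,0],[27,6],[28,11],[42,0]]
[[1,1],[11,20],[16,6],[20,0],[27,6],[28,11],[42,0]]
[[1,1],[10,4],[11,20],[16,6],[20,4],[27,6],[28,11],[42,0]]
[[1,1],[10,4],[11,20],[16,6],[20,4],[27,6],[28,11],[42,0]]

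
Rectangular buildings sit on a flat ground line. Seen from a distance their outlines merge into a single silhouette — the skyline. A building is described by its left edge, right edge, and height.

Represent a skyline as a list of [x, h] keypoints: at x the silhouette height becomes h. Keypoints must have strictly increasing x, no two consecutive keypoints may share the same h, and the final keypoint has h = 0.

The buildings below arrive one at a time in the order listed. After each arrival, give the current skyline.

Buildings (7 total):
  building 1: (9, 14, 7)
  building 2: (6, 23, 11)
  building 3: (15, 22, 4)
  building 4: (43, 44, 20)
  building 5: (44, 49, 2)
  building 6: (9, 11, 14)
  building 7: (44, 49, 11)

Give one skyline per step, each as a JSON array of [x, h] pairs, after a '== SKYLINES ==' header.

== SKYLINES ==
[[9,7],[14,0]]
[[6,11],[23,0]]
[[6,11],[23,0]]
[[6,11],[23,0],[43,20],[44,0]]
[[6,11],[23,0],[43,20],[44,2],[49,0]]
[[6,11],[9,14],[11,11],[23,0],[43,20],[44,2],[49,0]]
[[6,11],[9,14],[11,11],[23,0],[43,20],[44,11],[49,0]]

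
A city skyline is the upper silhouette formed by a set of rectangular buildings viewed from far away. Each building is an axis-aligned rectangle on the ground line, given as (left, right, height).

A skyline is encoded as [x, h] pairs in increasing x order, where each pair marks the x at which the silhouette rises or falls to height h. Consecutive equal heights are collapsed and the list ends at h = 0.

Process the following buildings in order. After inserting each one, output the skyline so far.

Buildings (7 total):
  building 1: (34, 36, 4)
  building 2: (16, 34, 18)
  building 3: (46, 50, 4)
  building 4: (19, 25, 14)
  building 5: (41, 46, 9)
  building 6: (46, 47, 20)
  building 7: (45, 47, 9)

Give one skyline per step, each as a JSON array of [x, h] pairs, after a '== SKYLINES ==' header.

== SKYLINES ==
[[34,4],[36,0]]
[[16,18],[34,4],[36,0]]
[[16,18],[34,4],[36,0],[46,4],[50,0]]
[[16,18],[34,4],[36,0],[46,4],[50,0]]
[[16,18],[34,4],[36,0],[41,9],[46,4],[50,0]]
[[16,18],[34,4],[36,0],[41,9],[46,20],[47,4],[50,0]]
[[16,18],[34,4],[36,0],[41,9],[46,20],[47,4],[50,0]]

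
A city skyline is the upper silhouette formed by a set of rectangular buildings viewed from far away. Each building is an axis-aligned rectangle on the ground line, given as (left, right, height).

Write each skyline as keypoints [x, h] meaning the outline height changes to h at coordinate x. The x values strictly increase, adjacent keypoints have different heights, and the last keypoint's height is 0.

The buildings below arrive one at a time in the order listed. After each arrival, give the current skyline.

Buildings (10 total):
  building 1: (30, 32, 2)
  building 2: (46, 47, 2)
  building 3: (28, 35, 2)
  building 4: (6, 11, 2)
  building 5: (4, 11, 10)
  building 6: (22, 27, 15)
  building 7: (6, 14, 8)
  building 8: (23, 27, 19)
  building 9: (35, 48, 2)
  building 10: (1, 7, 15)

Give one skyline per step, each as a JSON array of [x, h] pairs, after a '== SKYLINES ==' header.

== SKYLINES ==
[[30,2],[32,0]]
[[30,2],[32,0],[46,2],[47,0]]
[[28,2],[35,0],[46,2],[47,0]]
[[6,2],[11,0],[28,2],[35,0],[46,2],[47,0]]
[[4,10],[11,0],[28,2],[35,0],[46,2],[47,0]]
[[4,10],[11,0],[22,15],[27,0],[28,2],[35,0],[46,2],[47,0]]
[[4,10],[11,8],[14,0],[22,15],[27,0],[28,2],[35,0],[46,2],[47,0]]
[[4,10],[11,8],[14,0],[22,15],[23,19],[27,0],[28,2],[35,0],[46,2],[47,0]]
[[4,10],[11,8],[14,0],[22,15],[23,19],[27,0],[28,2],[48,0]]
[[1,15],[7,10],[11,8],[14,0],[22,15],[23,19],[27,0],[28,2],[48,0]]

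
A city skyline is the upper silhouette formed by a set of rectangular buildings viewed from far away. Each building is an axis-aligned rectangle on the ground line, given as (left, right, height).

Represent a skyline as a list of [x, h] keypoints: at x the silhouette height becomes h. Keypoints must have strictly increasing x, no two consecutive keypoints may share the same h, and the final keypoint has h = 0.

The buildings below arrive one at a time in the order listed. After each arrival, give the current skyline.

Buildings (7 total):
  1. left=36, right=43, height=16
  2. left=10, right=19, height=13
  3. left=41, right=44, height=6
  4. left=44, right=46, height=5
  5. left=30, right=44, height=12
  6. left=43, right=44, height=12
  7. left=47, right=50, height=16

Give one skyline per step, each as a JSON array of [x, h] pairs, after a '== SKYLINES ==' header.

== SKYLINES ==
[[36,16],[43,0]]
[[10,13],[19,0],[36,16],[43,0]]
[[10,13],[19,0],[36,16],[43,6],[44,0]]
[[10,13],[19,0],[36,16],[43,6],[44,5],[46,0]]
[[10,13],[19,0],[30,12],[36,16],[43,12],[44,5],[46,0]]
[[10,13],[19,0],[30,12],[36,16],[43,12],[44,5],[46,0]]
[[10,13],[19,0],[30,12],[36,16],[43,12],[44,5],[46,0],[47,16],[50,0]]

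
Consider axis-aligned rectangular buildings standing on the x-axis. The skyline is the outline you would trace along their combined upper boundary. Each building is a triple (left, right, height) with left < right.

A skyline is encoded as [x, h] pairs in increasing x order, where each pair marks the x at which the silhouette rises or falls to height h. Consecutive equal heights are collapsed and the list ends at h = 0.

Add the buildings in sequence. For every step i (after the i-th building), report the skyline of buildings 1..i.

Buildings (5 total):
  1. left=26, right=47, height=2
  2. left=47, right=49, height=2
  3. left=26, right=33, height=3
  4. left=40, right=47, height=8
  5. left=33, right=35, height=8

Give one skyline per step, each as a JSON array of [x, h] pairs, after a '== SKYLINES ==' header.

== SKYLINES ==
[[26,2],[47,0]]
[[26,2],[49,0]]
[[26,3],[33,2],[49,0]]
[[26,3],[33,2],[40,8],[47,2],[49,0]]
[[26,3],[33,8],[35,2],[40,8],[47,2],[49,0]]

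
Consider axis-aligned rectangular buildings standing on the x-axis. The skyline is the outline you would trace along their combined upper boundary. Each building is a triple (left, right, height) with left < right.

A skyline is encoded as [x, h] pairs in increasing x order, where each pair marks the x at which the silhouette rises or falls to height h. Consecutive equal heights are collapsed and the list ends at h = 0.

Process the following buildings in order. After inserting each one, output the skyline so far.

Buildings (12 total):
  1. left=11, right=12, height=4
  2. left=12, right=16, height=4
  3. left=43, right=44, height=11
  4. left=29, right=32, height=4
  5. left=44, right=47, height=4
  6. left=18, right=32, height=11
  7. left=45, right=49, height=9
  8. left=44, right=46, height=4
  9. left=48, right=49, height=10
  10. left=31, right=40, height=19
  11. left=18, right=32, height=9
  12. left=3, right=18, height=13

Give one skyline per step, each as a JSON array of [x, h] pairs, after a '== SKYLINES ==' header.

== SKYLINES ==
[[11,4],[12,0]]
[[11,4],[16,0]]
[[11,4],[16,0],[43,11],[44,0]]
[[11,4],[16,0],[29,4],[32,0],[43,11],[44,0]]
[[11,4],[16,0],[29,4],[32,0],[43,11],[44,4],[47,0]]
[[11,4],[16,0],[18,11],[32,0],[43,11],[44,4],[47,0]]
[[11,4],[16,0],[18,11],[32,0],[43,11],[44,4],[45,9],[49,0]]
[[11,4],[16,0],[18,11],[32,0],[43,11],[44,4],[45,9],[49,0]]
[[11,4],[16,0],[18,11],[32,0],[43,11],[44,4],[45,9],[48,10],[49,0]]
[[11,4],[16,0],[18,11],[31,19],[40,0],[43,11],[44,4],[45,9],[48,10],[49,0]]
[[11,4],[16,0],[18,11],[31,19],[40,0],[43,11],[44,4],[45,9],[48,10],[49,0]]
[[3,13],[18,11],[31,19],[40,0],[43,11],[44,4],[45,9],[48,10],[49,0]]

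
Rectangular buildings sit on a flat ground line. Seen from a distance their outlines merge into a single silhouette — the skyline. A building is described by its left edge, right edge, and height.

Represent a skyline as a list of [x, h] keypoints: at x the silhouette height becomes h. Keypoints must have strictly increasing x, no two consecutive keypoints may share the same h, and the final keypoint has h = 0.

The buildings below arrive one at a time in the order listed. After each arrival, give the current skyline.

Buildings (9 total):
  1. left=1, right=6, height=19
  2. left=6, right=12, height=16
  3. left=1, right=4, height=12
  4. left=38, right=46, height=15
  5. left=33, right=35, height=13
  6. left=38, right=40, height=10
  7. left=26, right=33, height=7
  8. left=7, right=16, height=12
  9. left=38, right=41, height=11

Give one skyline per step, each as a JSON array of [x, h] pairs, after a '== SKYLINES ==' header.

== SKYLINES ==
[[1,19],[6,0]]
[[1,19],[6,16],[12,0]]
[[1,19],[6,16],[12,0]]
[[1,19],[6,16],[12,0],[38,15],[46,0]]
[[1,19],[6,16],[12,0],[33,13],[35,0],[38,15],[46,0]]
[[1,19],[6,16],[12,0],[33,13],[35,0],[38,15],[46,0]]
[[1,19],[6,16],[12,0],[26,7],[33,13],[35,0],[38,15],[46,0]]
[[1,19],[6,16],[12,12],[16,0],[26,7],[33,13],[35,0],[38,15],[46,0]]
[[1,19],[6,16],[12,12],[16,0],[26,7],[33,13],[35,0],[38,15],[46,0]]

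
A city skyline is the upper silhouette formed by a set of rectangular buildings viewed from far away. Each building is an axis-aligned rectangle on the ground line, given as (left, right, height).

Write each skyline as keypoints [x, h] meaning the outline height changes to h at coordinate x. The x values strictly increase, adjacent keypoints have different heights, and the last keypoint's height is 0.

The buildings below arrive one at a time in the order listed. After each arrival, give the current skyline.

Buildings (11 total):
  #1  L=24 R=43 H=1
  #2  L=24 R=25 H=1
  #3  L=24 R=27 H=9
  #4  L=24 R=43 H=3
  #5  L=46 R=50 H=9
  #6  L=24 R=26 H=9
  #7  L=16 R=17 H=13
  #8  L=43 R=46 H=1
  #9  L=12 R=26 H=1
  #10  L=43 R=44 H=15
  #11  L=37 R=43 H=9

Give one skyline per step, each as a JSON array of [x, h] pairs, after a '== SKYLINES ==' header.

== SKYLINES ==
[[24,1],[43,0]]
[[24,1],[43,0]]
[[24,9],[27,1],[43,0]]
[[24,9],[27,3],[43,0]]
[[24,9],[27,3],[43,0],[46,9],[50,0]]
[[24,9],[27,3],[43,0],[46,9],[50,0]]
[[16,13],[17,0],[24,9],[27,3],[43,0],[46,9],[50,0]]
[[16,13],[17,0],[24,9],[27,3],[43,1],[46,9],[50,0]]
[[12,1],[16,13],[17,1],[24,9],[27,3],[43,1],[46,9],[50,0]]
[[12,1],[16,13],[17,1],[24,9],[27,3],[43,15],[44,1],[46,9],[50,0]]
[[12,1],[16,13],[17,1],[24,9],[27,3],[37,9],[43,15],[44,1],[46,9],[50,0]]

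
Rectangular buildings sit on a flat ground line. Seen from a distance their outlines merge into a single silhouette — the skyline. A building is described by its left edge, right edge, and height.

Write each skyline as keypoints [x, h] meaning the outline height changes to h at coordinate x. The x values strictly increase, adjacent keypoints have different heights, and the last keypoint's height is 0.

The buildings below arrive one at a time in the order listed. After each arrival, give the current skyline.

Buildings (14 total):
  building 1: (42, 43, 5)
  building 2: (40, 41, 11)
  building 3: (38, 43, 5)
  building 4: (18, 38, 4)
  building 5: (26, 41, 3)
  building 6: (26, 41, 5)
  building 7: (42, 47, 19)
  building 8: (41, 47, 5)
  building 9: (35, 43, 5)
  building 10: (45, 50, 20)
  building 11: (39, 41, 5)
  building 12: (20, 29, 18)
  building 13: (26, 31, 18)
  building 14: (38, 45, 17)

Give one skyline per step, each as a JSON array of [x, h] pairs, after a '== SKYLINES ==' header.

== SKYLINES ==
[[42,5],[43,0]]
[[40,11],[41,0],[42,5],[43,0]]
[[38,5],[40,11],[41,5],[43,0]]
[[18,4],[38,5],[40,11],[41,5],[43,0]]
[[18,4],[38,5],[40,11],[41,5],[43,0]]
[[18,4],[26,5],[40,11],[41,5],[43,0]]
[[18,4],[26,5],[40,11],[41,5],[42,19],[47,0]]
[[18,4],[26,5],[40,11],[41,5],[42,19],[47,0]]
[[18,4],[26,5],[40,11],[41,5],[42,19],[47,0]]
[[18,4],[26,5],[40,11],[41,5],[42,19],[45,20],[50,0]]
[[18,4],[26,5],[40,11],[41,5],[42,19],[45,20],[50,0]]
[[18,4],[20,18],[29,5],[40,11],[41,5],[42,19],[45,20],[50,0]]
[[18,4],[20,18],[31,5],[40,11],[41,5],[42,19],[45,20],[50,0]]
[[18,4],[20,18],[31,5],[38,17],[42,19],[45,20],[50,0]]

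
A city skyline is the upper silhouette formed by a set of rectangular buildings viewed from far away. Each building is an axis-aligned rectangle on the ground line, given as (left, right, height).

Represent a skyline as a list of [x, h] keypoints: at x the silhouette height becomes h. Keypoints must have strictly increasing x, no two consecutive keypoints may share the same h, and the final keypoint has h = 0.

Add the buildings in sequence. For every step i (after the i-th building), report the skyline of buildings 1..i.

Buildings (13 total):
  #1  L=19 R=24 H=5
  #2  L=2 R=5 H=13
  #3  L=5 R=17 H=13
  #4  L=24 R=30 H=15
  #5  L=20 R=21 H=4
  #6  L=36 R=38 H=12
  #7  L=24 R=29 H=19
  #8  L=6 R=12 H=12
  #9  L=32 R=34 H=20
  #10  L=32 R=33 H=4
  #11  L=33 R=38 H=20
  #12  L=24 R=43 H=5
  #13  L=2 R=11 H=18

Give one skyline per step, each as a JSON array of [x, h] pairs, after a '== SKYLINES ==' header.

== SKYLINES ==
[[19,5],[24,0]]
[[2,13],[5,0],[19,5],[24,0]]
[[2,13],[17,0],[19,5],[24,0]]
[[2,13],[17,0],[19,5],[24,15],[30,0]]
[[2,13],[17,0],[19,5],[24,15],[30,0]]
[[2,13],[17,0],[19,5],[24,15],[30,0],[36,12],[38,0]]
[[2,13],[17,0],[19,5],[24,19],[29,15],[30,0],[36,12],[38,0]]
[[2,13],[17,0],[19,5],[24,19],[29,15],[30,0],[36,12],[38,0]]
[[2,13],[17,0],[19,5],[24,19],[29,15],[30,0],[32,20],[34,0],[36,12],[38,0]]
[[2,13],[17,0],[19,5],[24,19],[29,15],[30,0],[32,20],[34,0],[36,12],[38,0]]
[[2,13],[17,0],[19,5],[24,19],[29,15],[30,0],[32,20],[38,0]]
[[2,13],[17,0],[19,5],[24,19],[29,15],[30,5],[32,20],[38,5],[43,0]]
[[2,18],[11,13],[17,0],[19,5],[24,19],[29,15],[30,5],[32,20],[38,5],[43,0]]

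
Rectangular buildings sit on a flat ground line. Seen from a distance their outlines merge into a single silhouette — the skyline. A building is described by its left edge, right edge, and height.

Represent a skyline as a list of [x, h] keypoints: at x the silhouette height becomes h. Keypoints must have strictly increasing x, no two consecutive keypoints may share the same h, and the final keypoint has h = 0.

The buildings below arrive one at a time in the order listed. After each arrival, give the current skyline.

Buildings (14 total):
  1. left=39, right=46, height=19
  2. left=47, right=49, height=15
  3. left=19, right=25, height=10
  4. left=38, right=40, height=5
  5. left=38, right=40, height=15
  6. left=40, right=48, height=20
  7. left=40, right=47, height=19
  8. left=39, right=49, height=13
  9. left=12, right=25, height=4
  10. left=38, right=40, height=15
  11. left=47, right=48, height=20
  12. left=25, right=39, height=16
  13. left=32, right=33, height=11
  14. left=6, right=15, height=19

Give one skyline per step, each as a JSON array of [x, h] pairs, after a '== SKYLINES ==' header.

== SKYLINES ==
[[39,19],[46,0]]
[[39,19],[46,0],[47,15],[49,0]]
[[19,10],[25,0],[39,19],[46,0],[47,15],[49,0]]
[[19,10],[25,0],[38,5],[39,19],[46,0],[47,15],[49,0]]
[[19,10],[25,0],[38,15],[39,19],[46,0],[47,15],[49,0]]
[[19,10],[25,0],[38,15],[39,19],[40,20],[48,15],[49,0]]
[[19,10],[25,0],[38,15],[39,19],[40,20],[48,15],[49,0]]
[[19,10],[25,0],[38,15],[39,19],[40,20],[48,15],[49,0]]
[[12,4],[19,10],[25,0],[38,15],[39,19],[40,20],[48,15],[49,0]]
[[12,4],[19,10],[25,0],[38,15],[39,19],[40,20],[48,15],[49,0]]
[[12,4],[19,10],[25,0],[38,15],[39,19],[40,20],[48,15],[49,0]]
[[12,4],[19,10],[25,16],[39,19],[40,20],[48,15],[49,0]]
[[12,4],[19,10],[25,16],[39,19],[40,20],[48,15],[49,0]]
[[6,19],[15,4],[19,10],[25,16],[39,19],[40,20],[48,15],[49,0]]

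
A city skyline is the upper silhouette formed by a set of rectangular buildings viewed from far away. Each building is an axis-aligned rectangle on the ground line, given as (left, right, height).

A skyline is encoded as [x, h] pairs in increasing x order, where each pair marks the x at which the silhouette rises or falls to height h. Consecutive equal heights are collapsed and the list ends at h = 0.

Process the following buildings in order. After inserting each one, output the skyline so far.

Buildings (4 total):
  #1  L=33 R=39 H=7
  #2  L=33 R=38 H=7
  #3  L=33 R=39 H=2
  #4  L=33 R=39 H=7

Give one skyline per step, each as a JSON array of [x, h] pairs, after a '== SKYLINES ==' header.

== SKYLINES ==
[[33,7],[39,0]]
[[33,7],[39,0]]
[[33,7],[39,0]]
[[33,7],[39,0]]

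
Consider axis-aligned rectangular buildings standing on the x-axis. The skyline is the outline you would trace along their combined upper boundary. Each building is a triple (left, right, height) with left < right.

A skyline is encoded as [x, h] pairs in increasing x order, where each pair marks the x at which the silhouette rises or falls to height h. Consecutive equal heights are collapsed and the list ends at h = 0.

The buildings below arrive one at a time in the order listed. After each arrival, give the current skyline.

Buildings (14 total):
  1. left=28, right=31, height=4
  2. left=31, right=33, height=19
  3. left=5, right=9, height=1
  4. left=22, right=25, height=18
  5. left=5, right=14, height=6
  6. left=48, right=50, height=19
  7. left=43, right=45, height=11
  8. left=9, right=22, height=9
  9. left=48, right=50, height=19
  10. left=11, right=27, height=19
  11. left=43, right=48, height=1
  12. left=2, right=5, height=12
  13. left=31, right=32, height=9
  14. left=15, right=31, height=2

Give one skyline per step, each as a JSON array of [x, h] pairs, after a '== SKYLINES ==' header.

== SKYLINES ==
[[28,4],[31,0]]
[[28,4],[31,19],[33,0]]
[[5,1],[9,0],[28,4],[31,19],[33,0]]
[[5,1],[9,0],[22,18],[25,0],[28,4],[31,19],[33,0]]
[[5,6],[14,0],[22,18],[25,0],[28,4],[31,19],[33,0]]
[[5,6],[14,0],[22,18],[25,0],[28,4],[31,19],[33,0],[48,19],[50,0]]
[[5,6],[14,0],[22,18],[25,0],[28,4],[31,19],[33,0],[43,11],[45,0],[48,19],[50,0]]
[[5,6],[9,9],[22,18],[25,0],[28,4],[31,19],[33,0],[43,11],[45,0],[48,19],[50,0]]
[[5,6],[9,9],[22,18],[25,0],[28,4],[31,19],[33,0],[43,11],[45,0],[48,19],[50,0]]
[[5,6],[9,9],[11,19],[27,0],[28,4],[31,19],[33,0],[43,11],[45,0],[48,19],[50,0]]
[[5,6],[9,9],[11,19],[27,0],[28,4],[31,19],[33,0],[43,11],[45,1],[48,19],[50,0]]
[[2,12],[5,6],[9,9],[11,19],[27,0],[28,4],[31,19],[33,0],[43,11],[45,1],[48,19],[50,0]]
[[2,12],[5,6],[9,9],[11,19],[27,0],[28,4],[31,19],[33,0],[43,11],[45,1],[48,19],[50,0]]
[[2,12],[5,6],[9,9],[11,19],[27,2],[28,4],[31,19],[33,0],[43,11],[45,1],[48,19],[50,0]]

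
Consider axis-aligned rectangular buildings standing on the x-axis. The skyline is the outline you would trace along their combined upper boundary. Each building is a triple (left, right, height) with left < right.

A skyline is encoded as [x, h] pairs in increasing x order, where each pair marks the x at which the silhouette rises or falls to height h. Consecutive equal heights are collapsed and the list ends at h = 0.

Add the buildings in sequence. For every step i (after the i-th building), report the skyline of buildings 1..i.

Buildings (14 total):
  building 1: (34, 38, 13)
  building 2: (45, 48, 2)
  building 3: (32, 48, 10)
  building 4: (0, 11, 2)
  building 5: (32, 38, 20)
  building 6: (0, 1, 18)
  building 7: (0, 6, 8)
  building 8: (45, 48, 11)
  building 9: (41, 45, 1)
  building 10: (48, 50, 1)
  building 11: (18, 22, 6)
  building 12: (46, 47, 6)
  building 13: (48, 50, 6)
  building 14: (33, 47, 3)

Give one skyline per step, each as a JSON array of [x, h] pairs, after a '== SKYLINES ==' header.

== SKYLINES ==
[[34,13],[38,0]]
[[34,13],[38,0],[45,2],[48,0]]
[[32,10],[34,13],[38,10],[48,0]]
[[0,2],[11,0],[32,10],[34,13],[38,10],[48,0]]
[[0,2],[11,0],[32,20],[38,10],[48,0]]
[[0,18],[1,2],[11,0],[32,20],[38,10],[48,0]]
[[0,18],[1,8],[6,2],[11,0],[32,20],[38,10],[48,0]]
[[0,18],[1,8],[6,2],[11,0],[32,20],[38,10],[45,11],[48,0]]
[[0,18],[1,8],[6,2],[11,0],[32,20],[38,10],[45,11],[48,0]]
[[0,18],[1,8],[6,2],[11,0],[32,20],[38,10],[45,11],[48,1],[50,0]]
[[0,18],[1,8],[6,2],[11,0],[18,6],[22,0],[32,20],[38,10],[45,11],[48,1],[50,0]]
[[0,18],[1,8],[6,2],[11,0],[18,6],[22,0],[32,20],[38,10],[45,11],[48,1],[50,0]]
[[0,18],[1,8],[6,2],[11,0],[18,6],[22,0],[32,20],[38,10],[45,11],[48,6],[50,0]]
[[0,18],[1,8],[6,2],[11,0],[18,6],[22,0],[32,20],[38,10],[45,11],[48,6],[50,0]]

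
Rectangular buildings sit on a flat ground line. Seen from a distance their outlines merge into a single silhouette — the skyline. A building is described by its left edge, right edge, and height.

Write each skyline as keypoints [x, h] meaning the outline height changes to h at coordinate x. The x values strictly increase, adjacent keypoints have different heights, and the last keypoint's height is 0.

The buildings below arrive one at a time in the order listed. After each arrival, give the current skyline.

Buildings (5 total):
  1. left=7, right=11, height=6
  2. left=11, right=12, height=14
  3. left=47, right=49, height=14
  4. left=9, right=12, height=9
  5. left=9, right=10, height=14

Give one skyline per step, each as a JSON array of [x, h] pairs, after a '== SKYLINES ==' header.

== SKYLINES ==
[[7,6],[11,0]]
[[7,6],[11,14],[12,0]]
[[7,6],[11,14],[12,0],[47,14],[49,0]]
[[7,6],[9,9],[11,14],[12,0],[47,14],[49,0]]
[[7,6],[9,14],[10,9],[11,14],[12,0],[47,14],[49,0]]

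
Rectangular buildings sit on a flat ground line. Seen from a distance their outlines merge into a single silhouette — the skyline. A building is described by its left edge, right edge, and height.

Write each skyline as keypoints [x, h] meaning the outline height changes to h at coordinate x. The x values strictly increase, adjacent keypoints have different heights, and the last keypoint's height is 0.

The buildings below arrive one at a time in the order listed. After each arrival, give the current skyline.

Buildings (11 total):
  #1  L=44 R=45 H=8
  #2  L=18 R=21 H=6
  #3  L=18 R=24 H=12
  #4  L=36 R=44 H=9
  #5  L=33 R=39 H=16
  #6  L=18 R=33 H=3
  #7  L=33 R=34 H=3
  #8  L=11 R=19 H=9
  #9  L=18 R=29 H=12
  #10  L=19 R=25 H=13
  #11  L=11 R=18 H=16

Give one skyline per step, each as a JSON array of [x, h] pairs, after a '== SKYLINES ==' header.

== SKYLINES ==
[[44,8],[45,0]]
[[18,6],[21,0],[44,8],[45,0]]
[[18,12],[24,0],[44,8],[45,0]]
[[18,12],[24,0],[36,9],[44,8],[45,0]]
[[18,12],[24,0],[33,16],[39,9],[44,8],[45,0]]
[[18,12],[24,3],[33,16],[39,9],[44,8],[45,0]]
[[18,12],[24,3],[33,16],[39,9],[44,8],[45,0]]
[[11,9],[18,12],[24,3],[33,16],[39,9],[44,8],[45,0]]
[[11,9],[18,12],[29,3],[33,16],[39,9],[44,8],[45,0]]
[[11,9],[18,12],[19,13],[25,12],[29,3],[33,16],[39,9],[44,8],[45,0]]
[[11,16],[18,12],[19,13],[25,12],[29,3],[33,16],[39,9],[44,8],[45,0]]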